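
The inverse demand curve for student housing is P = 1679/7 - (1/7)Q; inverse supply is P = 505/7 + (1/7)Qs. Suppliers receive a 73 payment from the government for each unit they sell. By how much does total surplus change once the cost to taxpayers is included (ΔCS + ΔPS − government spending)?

Net change in total surplus = -9325.75

Pre-subsidy: 1679/7 - (1/7)Q = 505/7 + (1/7)Q gives Q* = 587 and P* = 156.
With the subsidy, sellers receive Ps = Pb + 73 for each unit, where Pb is the price buyers pay.
On the curves, Pb = 1679/7 - (1/7)Q and Ps = 505/7 + (1/7)Q; the wedge Ps − Pb = 73 gives 505/7 + (1/7)Q − (1679/7 - (1/7)Q) = 73, so Q' = 842.5.
Then Pb = 1679/7 − (1/7)·842.5 = 119.5 and Ps = 505/7 + (1/7)·842.5 = 192.5.
ΔCS = ½(587 + 842.5)(156 − 119.5) = 26088.375; ΔPS = ½(587 + 842.5)(192.5 − 156) = 26088.375.
Government spending = 73 × 842.5 = 61502.5.
Net change = 26088.375 + 26088.375 − 61502.5 = -9325.75. The loss equals the DWL triangle ½·73·255.5.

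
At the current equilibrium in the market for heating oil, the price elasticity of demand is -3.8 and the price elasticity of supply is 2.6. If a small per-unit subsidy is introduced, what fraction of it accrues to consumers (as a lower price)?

Consumer share = 0.40625

For a small subsidy around the equilibrium, the benefit split depends on the relative slopes, which at a point are proportional to the elasticities.
Buyer share = εs/(εs + |εd|) = 2.6/(2.6 + 3.8) = 0.40625; seller share = |εd|/(εs + |εd|) = 0.59375.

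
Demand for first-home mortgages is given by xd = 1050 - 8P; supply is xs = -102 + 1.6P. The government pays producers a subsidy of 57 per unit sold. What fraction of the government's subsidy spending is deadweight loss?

Pre-subsidy: 1050 - 8P = -102 + 1.6P gives P* = 120, x* = 90.
With the subsidy, sellers receive Ps = Pb + 57 for each unit, where Pb is the price buyers pay.
Supply in terms of Pb becomes xs = -102 + 1.6(Pb + 57) = -10.8 + 1.6Pb. Setting this equal to demand: 1050 - 8Pb = -10.8 + 1.6Pb, so Pb = 110.5.
Sellers receive Ps = 110.5 + 57 = 167.5; x' = 1050 − 8·110.5 = 166.
ΔCS = ½(90 + 166)(120 − 110.5) = 1216; ΔPS = ½(90 + 166)(167.5 − 120) = 6080.
Government spending = 57 × 166 = 9462.
DWL = ½ × 57 × (166 − 90) = 2166; fraction = 2166 / 9462 = 19/83.

DWL / government spending = 19/83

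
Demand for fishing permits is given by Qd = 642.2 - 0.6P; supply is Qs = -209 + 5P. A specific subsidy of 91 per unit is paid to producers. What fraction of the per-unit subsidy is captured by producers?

Pre-subsidy: 642.2 - 0.6P = -209 + 5P gives P* = 152, Q* = 551.
With the subsidy, sellers receive Ps = Pb + 91 for each unit, where Pb is the price buyers pay.
Supply in terms of Pb becomes Qs = -209 + 5(Pb + 91) = 246 + 5Pb. Setting this equal to demand: 642.2 - 0.6Pb = 246 + 5Pb, so Pb = 70.75.
Sellers receive Ps = 70.75 + 91 = 161.75; Q' = 642.2 − 0.6·70.75 = 599.75.
Buyers' price falls by P* − Pb = 152 − 70.75 = 81.25; sellers' price rises by Ps − P* = 161.75 − 152 = 9.75.
So producers capture 9.75/91 = 3/28 of each unit of subsidy.

Producer share = 3/28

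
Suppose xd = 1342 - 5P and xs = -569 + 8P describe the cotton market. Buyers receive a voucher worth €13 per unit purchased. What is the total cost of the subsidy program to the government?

Government cost = €8411

Pre-subsidy: 1342 - 5P = -569 + 8P gives P* = 147, x* = 607.
With the rebate, buyers effectively pay Pb = Ps − 13, where Ps is the price sellers receive.
Demand in terms of Ps becomes xd = 1342 − 5(Ps − 13) = 1407 - 5Ps. Setting this equal to supply: 1407 - 5Ps = -569 + 8Ps, so Ps = 152.
Buyers pay Pb = 152 − 13 = 139; x' = -569 + 8·152 = 647.
Government outlay = subsidy × quantity = 13 × 647 = 8411.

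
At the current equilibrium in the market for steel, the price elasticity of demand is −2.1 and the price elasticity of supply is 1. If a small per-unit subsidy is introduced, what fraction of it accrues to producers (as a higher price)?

Producer share = 21/31

For a small subsidy around the equilibrium, the benefit split depends on the relative slopes, which at a point are proportional to the elasticities.
Buyer share = εs/(εs + |εd|) = 1/(1 + 2.1) = 10/31; seller share = |εd|/(εs + |εd|) = 21/31.
So producers capture 21/31 of the subsidy.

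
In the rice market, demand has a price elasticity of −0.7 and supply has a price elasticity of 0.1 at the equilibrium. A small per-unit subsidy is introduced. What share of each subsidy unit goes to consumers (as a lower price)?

For a small subsidy around the equilibrium, the benefit split depends on the relative slopes, which at a point are proportional to the elasticities.
Buyer share = εs/(εs + |εd|) = 0.1/(0.1 + 0.7) = 0.125; seller share = |εd|/(εs + |εd|) = 0.875.

Consumer share = 0.125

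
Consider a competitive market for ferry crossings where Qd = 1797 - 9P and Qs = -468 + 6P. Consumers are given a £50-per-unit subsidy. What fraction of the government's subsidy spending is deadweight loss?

Pre-subsidy: 1797 - 9P = -468 + 6P gives P* = 151, Q* = 438.
With the rebate, buyers effectively pay Pb = Ps − 50, where Ps is the price sellers receive.
Demand in terms of Ps becomes Qd = 1797 − 9(Ps − 50) = 2247 - 9Ps. Setting this equal to supply: 2247 - 9Ps = -468 + 6Ps, so Ps = 181.
Buyers pay Pb = 181 − 50 = 131; Q' = -468 + 6·181 = 618.
ΔCS = ½(438 + 618)(151 − 131) = 10560; ΔPS = ½(438 + 618)(181 − 151) = 15840.
Government spending = 50 × 618 = 30900.
DWL = ½ × 50 × (618 − 438) = 4500; fraction = 4500 / 30900 = 15/103.

DWL / government spending = 15/103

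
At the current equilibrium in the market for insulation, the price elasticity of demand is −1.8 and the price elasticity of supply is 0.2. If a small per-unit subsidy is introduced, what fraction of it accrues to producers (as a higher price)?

For a small subsidy around the equilibrium, the benefit split depends on the relative slopes, which at a point are proportional to the elasticities.
Buyer share = εs/(εs + |εd|) = 0.2/(0.2 + 1.8) = 0.1; seller share = |εd|/(εs + |εd|) = 0.9.
So producers capture 0.9 of the subsidy.

Producer share = 0.9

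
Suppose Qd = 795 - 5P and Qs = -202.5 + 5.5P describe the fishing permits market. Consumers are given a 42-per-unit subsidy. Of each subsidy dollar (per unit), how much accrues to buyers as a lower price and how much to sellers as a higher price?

Buyers gain 22 per unit; sellers gain 20 per unit

Pre-subsidy: 795 - 5P = -202.5 + 5.5P gives P* = 95, Q* = 320.
With the rebate, buyers effectively pay Pb = Ps − 42, where Ps is the price sellers receive.
Demand in terms of Ps becomes Qd = 795 − 5(Ps − 42) = 1005 - 5Ps. Setting this equal to supply: 1005 - 5Ps = -202.5 + 5.5Ps, so Ps = 115.
Buyers pay Pb = 115 − 42 = 73; Q' = -202.5 + 5.5·115 = 430.
Buyers' price falls by P* − Pb = 95 − 73 = 22; sellers' price rises by Ps − P* = 115 − 95 = 20.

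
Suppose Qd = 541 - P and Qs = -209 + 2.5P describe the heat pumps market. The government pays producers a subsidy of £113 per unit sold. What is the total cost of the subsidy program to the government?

Government cost = 322276/7

Pre-subsidy: 541 - P = -209 + 2.5P gives P* = 1500/7, Q* = 2287/7.
With the subsidy, sellers receive Ps = Pb + 113 for each unit, where Pb is the price buyers pay.
Supply in terms of Pb becomes Qs = -209 + 2.5(Pb + 113) = 73.5 + 2.5Pb. Setting this equal to demand: 541 - Pb = 73.5 + 2.5Pb, so Pb = 935/7.
Sellers receive Ps = 935/7 + 113 = 1726/7; Q' = 541 − 1·(935/7) = 2852/7.
Government outlay = subsidy × quantity = 113 × 2852/7 = 322276/7.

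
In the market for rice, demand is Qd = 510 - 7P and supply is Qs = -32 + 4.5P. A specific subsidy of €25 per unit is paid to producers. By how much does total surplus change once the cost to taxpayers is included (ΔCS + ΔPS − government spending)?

Net change in total surplus = -39375/46

Pre-subsidy: 510 - 7P = -32 + 4.5P gives P* = 1084/23, Q* = 4142/23.
With the subsidy, sellers receive Ps = Pb + 25 for each unit, where Pb is the price buyers pay.
Supply in terms of Pb becomes Qs = -32 + 4.5(Pb + 25) = 80.5 + 4.5Pb. Setting this equal to demand: 510 - 7Pb = 80.5 + 4.5Pb, so Pb = 859/23.
Sellers receive Ps = 859/23 + 25 = 1434/23; Q' = 510 − 7·(859/23) = 5717/23.
ΔCS = ½(4142/23 + 5717/23)(1084/23 − 859/23) = 2218275/1058; ΔPS = ½(4142/23 + 5717/23)(1434/23 − 1084/23) = 1725325/529.
Government spending = 25 × 5717/23 = 142925/23.
Net change = 2218275/1058 + 1725325/529 − 142925/23 = -39375/46. The loss equals the DWL triangle ½·25·1575/23.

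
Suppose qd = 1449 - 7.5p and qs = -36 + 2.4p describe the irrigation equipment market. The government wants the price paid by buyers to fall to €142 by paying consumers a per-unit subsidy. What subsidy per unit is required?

At a buyer price of 142, quantity demanded is 1449 − 7.5·142 = 384.
Sellers supply 384 only when they receive ps with -36 + 2.4·ps = 384, i.e. ps = 175.
s = ps − pb = 175 − 142 = 33.

Required subsidy s = €33 per unit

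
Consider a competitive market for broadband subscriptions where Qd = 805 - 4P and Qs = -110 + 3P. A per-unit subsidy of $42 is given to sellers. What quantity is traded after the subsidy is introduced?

Pre-subsidy: 805 - 4P = -110 + 3P gives P* = 915/7, Q* = 1975/7.
With the subsidy, sellers receive Ps = Pb + 42 for each unit, where Pb is the price buyers pay.
Supply in terms of Pb becomes Qs = -110 + 3(Pb + 42) = 16 + 3Pb. Setting this equal to demand: 805 - 4Pb = 16 + 3Pb, so Pb = 789/7.
Sellers receive Ps = 789/7 + 42 = 1083/7; Q' = 805 − 4·(789/7) = 2479/7.

Q' = 2479/7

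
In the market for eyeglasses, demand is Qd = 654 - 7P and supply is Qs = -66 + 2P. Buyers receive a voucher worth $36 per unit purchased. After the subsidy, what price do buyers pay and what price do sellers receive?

Pre-subsidy: 654 - 7P = -66 + 2P gives P* = 80, Q* = 94.
With the rebate, buyers effectively pay Pb = Ps − 36, where Ps is the price sellers receive.
Demand in terms of Ps becomes Qd = 654 − 7(Ps − 36) = 906 - 7Ps. Setting this equal to supply: 906 - 7Ps = -66 + 2Ps, so Ps = 108.
Buyers pay Pb = 108 − 36 = 72; Q' = -66 + 2·108 = 150.

Buyers pay $72; sellers receive $108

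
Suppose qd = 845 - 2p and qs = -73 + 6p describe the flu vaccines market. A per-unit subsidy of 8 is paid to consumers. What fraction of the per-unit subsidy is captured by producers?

Producer share = 0.25

Pre-subsidy: 845 - 2p = -73 + 6p gives p* = 114.75, q* = 615.5.
With the rebate, buyers effectively pay pb = ps − 8, where ps is the price sellers receive.
Demand in terms of ps becomes qd = 845 − 2(ps − 8) = 861 - 2ps. Setting this equal to supply: 861 - 2ps = -73 + 6ps, so ps = 116.75.
Buyers pay pb = 116.75 − 8 = 108.75; q' = -73 + 6·116.75 = 627.5.
Buyers' price falls by p* − pb = 114.75 − 108.75 = 6; sellers' price rises by ps − p* = 116.75 − 114.75 = 2.
So producers capture 2/8 = 0.25 of each unit of subsidy.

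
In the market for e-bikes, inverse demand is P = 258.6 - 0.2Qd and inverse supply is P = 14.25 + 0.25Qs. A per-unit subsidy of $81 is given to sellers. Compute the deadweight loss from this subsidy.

Pre-subsidy: 258.6 - 0.2Q = 14.25 + 0.25Q gives Q* = 543 and P* = 150.
With the subsidy, sellers receive Ps = Pb + 81 for each unit, where Pb is the price buyers pay.
On the curves, Pb = 258.6 - 0.2Q and Ps = 14.25 + 0.25Q; the wedge Ps − Pb = 81 gives 14.25 + 0.25Q − (258.6 - 0.2Q) = 81, so Q' = 723.
Then Pb = 258.6 − 0.2·723 = 114 and Ps = 14.25 + 0.25·723 = 195.
The subsidy expands output by 723 − 543 = 180 past the efficient level; on those units the gap between marginal cost and willingness to pay runs from 0 up to 81.
DWL = ½ × 81 × 180 = 7290.

Deadweight loss = $7290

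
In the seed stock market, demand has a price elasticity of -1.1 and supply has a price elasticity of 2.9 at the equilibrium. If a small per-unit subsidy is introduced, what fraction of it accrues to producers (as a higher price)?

Producer share = 0.275

For a small subsidy around the equilibrium, the benefit split depends on the relative slopes, which at a point are proportional to the elasticities.
Buyer share = εs/(εs + |εd|) = 2.9/(2.9 + 1.1) = 0.725; seller share = |εd|/(εs + |εd|) = 0.275.
So producers capture 0.275 of the subsidy.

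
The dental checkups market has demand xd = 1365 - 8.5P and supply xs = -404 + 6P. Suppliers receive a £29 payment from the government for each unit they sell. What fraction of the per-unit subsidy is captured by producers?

Pre-subsidy: 1365 - 8.5P = -404 + 6P gives P* = 122, x* = 328.
With the subsidy, sellers receive Ps = Pb + 29 for each unit, where Pb is the price buyers pay.
Supply in terms of Pb becomes xs = -404 + 6(Pb + 29) = -230 + 6Pb. Setting this equal to demand: 1365 - 8.5Pb = -230 + 6Pb, so Pb = 110.
Sellers receive Ps = 110 + 29 = 139; x' = 1365 − 8.5·110 = 430.
Buyers' price falls by P* − Pb = 122 − 110 = 12; sellers' price rises by Ps − P* = 139 − 122 = 17.
So producers capture 17/29 = 17/29 of each unit of subsidy.

Producer share = 17/29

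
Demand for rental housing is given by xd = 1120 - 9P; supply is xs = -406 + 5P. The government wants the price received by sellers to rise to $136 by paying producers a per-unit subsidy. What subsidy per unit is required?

At a seller price of 136, quantity supplied is -406 + 5·136 = 274.
Buyers absorb 274 only when they pay Pb with 1120 − 9·Pb = 274, i.e. Pb = 94.
s = Ps − Pb = 136 − 94 = 42.

Required subsidy s = $42 per unit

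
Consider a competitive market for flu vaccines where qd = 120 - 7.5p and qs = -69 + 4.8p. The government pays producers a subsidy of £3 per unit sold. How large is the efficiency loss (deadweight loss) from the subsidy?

Pre-subsidy: 120 - 7.5p = -69 + 4.8p gives p* = 630/41, q* = 195/41.
With the subsidy, sellers receive ps = pb + 3 for each unit, where pb is the price buyers pay.
Supply in terms of pb becomes qs = -69 + 4.8(pb + 3) = -54.6 + 4.8pb. Setting this equal to demand: 120 - 7.5pb = -54.6 + 4.8pb, so pb = 582/41.
Sellers receive ps = 582/41 + 3 = 705/41; q' = 120 − 7.5·(582/41) = 555/41.
The subsidy expands output by 555/41 − 195/41 = 360/41 past the efficient level; on those units the gap between marginal cost and willingness to pay runs from 0 up to 3.
DWL = ½ × 3 × 360/41 = 540/41.

Deadweight loss = 540/41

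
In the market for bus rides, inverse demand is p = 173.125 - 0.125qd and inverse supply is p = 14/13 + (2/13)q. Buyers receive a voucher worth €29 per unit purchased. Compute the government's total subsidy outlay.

Pre-subsidy: 173.125 - 0.125q = 14/13 + (2/13)q gives q* = 617 and p* = 96.
With the rebate, buyers effectively pay pb = ps − 29, where ps is the price sellers receive.
On the curves, pb = 173.125 - 0.125q and ps = 14/13 + (2/13)q; the wedge ps − pb = 29 gives 14/13 + (2/13)q − (173.125 - 0.125q) = 29, so q' = 721.
Then pb = 173.125 − 0.125·721 = 83 and ps = 14/13 + (2/13)·721 = 112.
Government outlay = subsidy × quantity = 29 × 721 = 20909.

Government cost = €20909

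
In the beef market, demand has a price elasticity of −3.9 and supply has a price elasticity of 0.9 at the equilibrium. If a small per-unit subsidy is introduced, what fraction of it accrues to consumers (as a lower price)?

For a small subsidy around the equilibrium, the benefit split depends on the relative slopes, which at a point are proportional to the elasticities.
Buyer share = εs/(εs + |εd|) = 0.9/(0.9 + 3.9) = 0.1875; seller share = |εd|/(εs + |εd|) = 0.8125.

Consumer share = 0.1875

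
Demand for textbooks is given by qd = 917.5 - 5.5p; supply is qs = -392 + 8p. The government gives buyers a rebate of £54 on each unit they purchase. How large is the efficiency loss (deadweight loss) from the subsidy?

Pre-subsidy: 917.5 - 5.5p = -392 + 8p gives p* = 97, q* = 384.
With the rebate, buyers effectively pay pb = ps − 54, where ps is the price sellers receive.
Demand in terms of ps becomes qd = 917.5 − 5.5(ps − 54) = 1214.5 - 5.5ps. Setting this equal to supply: 1214.5 - 5.5ps = -392 + 8ps, so ps = 119.
Buyers pay pb = 119 − 54 = 65; q' = -392 + 8·119 = 560.
The subsidy expands output by 560 − 384 = 176 past the efficient level; on those units the gap between marginal cost and willingness to pay runs from 0 up to 54.
DWL = ½ × 54 × 176 = 4752.

Deadweight loss = £4752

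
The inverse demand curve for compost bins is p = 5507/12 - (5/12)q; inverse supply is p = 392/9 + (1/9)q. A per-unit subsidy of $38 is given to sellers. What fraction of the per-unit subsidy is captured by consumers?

Consumer share = 15/19

Pre-subsidy: 5507/12 - (5/12)q = 392/9 + (1/9)q gives q* = 787 and p* = 131.
With the subsidy, sellers receive ps = pb + 38 for each unit, where pb is the price buyers pay.
On the curves, pb = 5507/12 - (5/12)q and ps = 392/9 + (1/9)q; the wedge ps − pb = 38 gives 392/9 + (1/9)q − (5507/12 - (5/12)q) = 38, so q' = 859.
Then pb = 5507/12 − (5/12)·859 = 101 and ps = 392/9 + (1/9)·859 = 139.
Buyers' price falls by p* − pb = 131 − 101 = 30; sellers' price rises by ps − p* = 139 − 131 = 8.
So consumers capture 30/38 = 15/19 of each unit of subsidy.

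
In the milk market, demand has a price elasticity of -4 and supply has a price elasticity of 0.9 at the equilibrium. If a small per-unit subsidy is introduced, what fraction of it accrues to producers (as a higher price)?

Producer share = 40/49

For a small subsidy around the equilibrium, the benefit split depends on the relative slopes, which at a point are proportional to the elasticities.
Buyer share = εs/(εs + |εd|) = 0.9/(0.9 + 4) = 9/49; seller share = |εd|/(εs + |εd|) = 40/49.
So producers capture 40/49 of the subsidy.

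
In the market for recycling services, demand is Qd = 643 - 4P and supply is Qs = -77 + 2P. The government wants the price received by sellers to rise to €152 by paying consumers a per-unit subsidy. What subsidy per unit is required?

At a seller price of 152, quantity supplied is -77 + 2·152 = 227.
Buyers absorb 227 only when they pay Pb with 643 − 4·Pb = 227, i.e. Pb = 104.
s = Ps − Pb = 152 − 104 = 48.

Required subsidy s = €48 per unit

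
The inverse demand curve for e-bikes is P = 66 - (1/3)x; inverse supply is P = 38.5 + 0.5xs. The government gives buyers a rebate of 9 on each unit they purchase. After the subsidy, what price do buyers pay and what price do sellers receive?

Pre-subsidy: 66 - (1/3)x = 38.5 + 0.5x gives x* = 33 and P* = 55.
With the rebate, buyers effectively pay Pb = Ps − 9, where Ps is the price sellers receive.
On the curves, Pb = 66 - (1/3)x and Ps = 38.5 + 0.5x; the wedge Ps − Pb = 9 gives 38.5 + 0.5x − (66 - (1/3)x) = 9, so x' = 43.8.
Then Pb = 66 − (1/3)·43.8 = 51.4 and Ps = 38.5 + 0.5·43.8 = 60.4.

Buyers pay 51.4; sellers receive 60.4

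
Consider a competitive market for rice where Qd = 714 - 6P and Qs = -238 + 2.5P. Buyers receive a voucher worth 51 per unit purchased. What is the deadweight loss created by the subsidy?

Deadweight loss = 2295

Pre-subsidy: 714 - 6P = -238 + 2.5P gives P* = 112, Q* = 42.
With the rebate, buyers effectively pay Pb = Ps − 51, where Ps is the price sellers receive.
Demand in terms of Ps becomes Qd = 714 − 6(Ps − 51) = 1020 - 6Ps. Setting this equal to supply: 1020 - 6Ps = -238 + 2.5Ps, so Ps = 148.
Buyers pay Pb = 148 − 51 = 97; Q' = -238 + 2.5·148 = 132.
The subsidy expands output by 132 − 42 = 90 past the efficient level; on those units the gap between marginal cost and willingness to pay runs from 0 up to 51.
DWL = ½ × 51 × 90 = 2295.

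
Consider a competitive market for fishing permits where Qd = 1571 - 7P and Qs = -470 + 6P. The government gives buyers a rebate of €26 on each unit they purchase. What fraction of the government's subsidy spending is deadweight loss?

Pre-subsidy: 1571 - 7P = -470 + 6P gives P* = 157, Q* = 472.
With the rebate, buyers effectively pay Pb = Ps − 26, where Ps is the price sellers receive.
Demand in terms of Ps becomes Qd = 1571 − 7(Ps − 26) = 1753 - 7Ps. Setting this equal to supply: 1753 - 7Ps = -470 + 6Ps, so Ps = 171.
Buyers pay Pb = 171 − 26 = 145; Q' = -470 + 6·171 = 556.
ΔCS = ½(472 + 556)(157 − 145) = 6168; ΔPS = ½(472 + 556)(171 − 157) = 7196.
Government spending = 26 × 556 = 14456.
DWL = ½ × 26 × (556 − 472) = 1092; fraction = 1092 / 14456 = 21/278.

DWL / government spending = 21/278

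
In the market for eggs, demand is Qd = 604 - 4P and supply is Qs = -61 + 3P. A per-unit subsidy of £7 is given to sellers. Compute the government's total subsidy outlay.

Government cost = £1652

Pre-subsidy: 604 - 4P = -61 + 3P gives P* = 95, Q* = 224.
With the subsidy, sellers receive Ps = Pb + 7 for each unit, where Pb is the price buyers pay.
Supply in terms of Pb becomes Qs = -61 + 3(Pb + 7) = -40 + 3Pb. Setting this equal to demand: 604 - 4Pb = -40 + 3Pb, so Pb = 92.
Sellers receive Ps = 92 + 7 = 99; Q' = 604 − 4·92 = 236.
Government outlay = subsidy × quantity = 7 × 236 = 1652.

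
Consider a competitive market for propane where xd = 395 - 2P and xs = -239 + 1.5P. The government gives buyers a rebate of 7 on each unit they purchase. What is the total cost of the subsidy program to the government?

Pre-subsidy: 395 - 2P = -239 + 1.5P gives P* = 1268/7, x* = 229/7.
With the rebate, buyers effectively pay Pb = Ps − 7, where Ps is the price sellers receive.
Demand in terms of Ps becomes xd = 395 − 2(Ps − 7) = 409 - 2Ps. Setting this equal to supply: 409 - 2Ps = -239 + 1.5Ps, so Ps = 1296/7.
Buyers pay Pb = 1296/7 − 7 = 1247/7; x' = -239 + 1.5·(1296/7) = 271/7.
Government outlay = subsidy × quantity = 7 × 271/7 = 271.

Government cost = 271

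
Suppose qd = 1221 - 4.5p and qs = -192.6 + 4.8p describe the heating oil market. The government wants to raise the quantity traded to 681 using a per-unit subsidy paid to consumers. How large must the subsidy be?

Required subsidy s = 62 per unit

At q = 681, invert demand for the buyer price: pb = (1221 − 681)/4.5 = 120; invert supply for the seller price: ps = (681 − (-192.6))/4.8 = 182.
The subsidy must fill the gap: s = ps − pb = 182 − 120 = 62.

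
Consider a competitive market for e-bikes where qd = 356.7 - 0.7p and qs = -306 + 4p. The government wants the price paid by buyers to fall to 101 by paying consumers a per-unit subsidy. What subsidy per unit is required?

Required subsidy s = 47 per unit

At a buyer price of 101, quantity demanded is 356.7 − 0.7·101 = 286.
Sellers supply 286 only when they receive ps with -306 + 4·ps = 286, i.e. ps = 148.
s = ps − pb = 148 − 101 = 47.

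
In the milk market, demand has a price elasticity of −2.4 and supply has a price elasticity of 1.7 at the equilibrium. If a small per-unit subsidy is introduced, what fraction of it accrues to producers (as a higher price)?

Producer share = 24/41

For a small subsidy around the equilibrium, the benefit split depends on the relative slopes, which at a point are proportional to the elasticities.
Buyer share = εs/(εs + |εd|) = 1.7/(1.7 + 2.4) = 17/41; seller share = |εd|/(εs + |εd|) = 24/41.
So producers capture 24/41 of the subsidy.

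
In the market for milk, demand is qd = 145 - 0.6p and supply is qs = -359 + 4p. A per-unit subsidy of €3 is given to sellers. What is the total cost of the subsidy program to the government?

Government cost = 5577/23

Pre-subsidy: 145 - 0.6p = -359 + 4p gives p* = 2520/23, q* = 1823/23.
With the subsidy, sellers receive ps = pb + 3 for each unit, where pb is the price buyers pay.
Supply in terms of pb becomes qs = -359 + 4(pb + 3) = -347 + 4pb. Setting this equal to demand: 145 - 0.6pb = -347 + 4pb, so pb = 2460/23.
Sellers receive ps = 2460/23 + 3 = 2529/23; q' = 145 − 0.6·(2460/23) = 1859/23.
Government outlay = subsidy × quantity = 3 × 1859/23 = 5577/23.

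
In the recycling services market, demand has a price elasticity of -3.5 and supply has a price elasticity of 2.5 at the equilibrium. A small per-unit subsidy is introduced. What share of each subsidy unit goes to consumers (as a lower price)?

Consumer share = 5/12

For a small subsidy around the equilibrium, the benefit split depends on the relative slopes, which at a point are proportional to the elasticities.
Buyer share = εs/(εs + |εd|) = 2.5/(2.5 + 3.5) = 5/12; seller share = |εd|/(εs + |εd|) = 7/12.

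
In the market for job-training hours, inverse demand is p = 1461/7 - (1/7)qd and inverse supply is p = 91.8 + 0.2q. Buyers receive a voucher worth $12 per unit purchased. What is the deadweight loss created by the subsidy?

Deadweight loss = $210

Pre-subsidy: 1461/7 - (1/7)q = 91.8 + 0.2q gives q* = 341 and p* = 160.
With the rebate, buyers effectively pay pb = ps − 12, where ps is the price sellers receive.
On the curves, pb = 1461/7 - (1/7)q and ps = 91.8 + 0.2q; the wedge ps − pb = 12 gives 91.8 + 0.2q − (1461/7 - (1/7)q) = 12, so q' = 376.
Then pb = 1461/7 − (1/7)·376 = 155 and ps = 91.8 + 0.2·376 = 167.
The subsidy expands output by 376 − 341 = 35 past the efficient level; on those units the gap between marginal cost and willingness to pay runs from 0 up to 12.
DWL = ½ × 12 × 35 = 210.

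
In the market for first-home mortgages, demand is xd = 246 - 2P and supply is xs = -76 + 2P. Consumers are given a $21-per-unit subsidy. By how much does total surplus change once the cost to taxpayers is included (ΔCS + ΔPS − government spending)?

Net change in total surplus = -$220.5

Pre-subsidy: 246 - 2P = -76 + 2P gives P* = 80.5, x* = 85.
With the rebate, buyers effectively pay Pb = Ps − 21, where Ps is the price sellers receive.
Demand in terms of Ps becomes xd = 246 − 2(Ps − 21) = 288 - 2Ps. Setting this equal to supply: 288 - 2Ps = -76 + 2Ps, so Ps = 91.
Buyers pay Pb = 91 − 21 = 70; x' = -76 + 2·91 = 106.
ΔCS = ½(85 + 106)(80.5 − 70) = 1002.75; ΔPS = ½(85 + 106)(91 − 80.5) = 1002.75.
Government spending = 21 × 106 = 2226.
Net change = 1002.75 + 1002.75 − 2226 = -220.5. The loss equals the DWL triangle ½·21·21.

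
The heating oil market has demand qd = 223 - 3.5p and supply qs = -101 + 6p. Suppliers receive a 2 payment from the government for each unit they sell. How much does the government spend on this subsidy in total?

Government cost = 4106/19

Pre-subsidy: 223 - 3.5p = -101 + 6p gives p* = 648/19, q* = 1969/19.
With the subsidy, sellers receive ps = pb + 2 for each unit, where pb is the price buyers pay.
Supply in terms of pb becomes qs = -101 + 6(pb + 2) = -89 + 6pb. Setting this equal to demand: 223 - 3.5pb = -89 + 6pb, so pb = 624/19.
Sellers receive ps = 624/19 + 2 = 662/19; q' = 223 − 3.5·(624/19) = 2053/19.
Government outlay = subsidy × quantity = 2 × 2053/19 = 4106/19.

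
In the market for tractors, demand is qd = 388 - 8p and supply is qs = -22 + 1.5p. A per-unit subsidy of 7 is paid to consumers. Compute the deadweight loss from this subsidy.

Deadweight loss = 588/19

Pre-subsidy: 388 - 8p = -22 + 1.5p gives p* = 820/19, q* = 812/19.
With the rebate, buyers effectively pay pb = ps − 7, where ps is the price sellers receive.
Demand in terms of ps becomes qd = 388 − 8(ps − 7) = 444 - 8ps. Setting this equal to supply: 444 - 8ps = -22 + 1.5ps, so ps = 932/19.
Buyers pay pb = 932/19 − 7 = 799/19; q' = -22 + 1.5·(932/19) = 980/19.
The subsidy expands output by 980/19 − 812/19 = 168/19 past the efficient level; on those units the gap between marginal cost and willingness to pay runs from 0 up to 7.
DWL = ½ × 7 × 168/19 = 588/19.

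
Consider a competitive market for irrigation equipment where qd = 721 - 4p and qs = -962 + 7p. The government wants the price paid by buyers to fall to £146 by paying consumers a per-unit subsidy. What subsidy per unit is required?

Required subsidy s = £11 per unit

At a buyer price of 146, quantity demanded is 721 − 4·146 = 137.
Sellers supply 137 only when they receive ps with -962 + 7·ps = 137, i.e. ps = 157.
s = ps − pb = 157 − 146 = 11.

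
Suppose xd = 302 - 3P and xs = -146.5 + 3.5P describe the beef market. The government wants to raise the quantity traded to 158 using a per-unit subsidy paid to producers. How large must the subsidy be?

At x = 158, invert demand for the buyer price: Pb = (302 − 158)/3 = 48; invert supply for the seller price: Ps = (158 − (-146.5))/3.5 = 87.
The subsidy must fill the gap: s = Ps − Pb = 87 − 48 = 39.

Required subsidy s = 39 per unit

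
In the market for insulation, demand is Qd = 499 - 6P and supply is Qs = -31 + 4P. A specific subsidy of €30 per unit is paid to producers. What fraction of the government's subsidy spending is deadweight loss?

Pre-subsidy: 499 - 6P = -31 + 4P gives P* = 53, Q* = 181.
With the subsidy, sellers receive Ps = Pb + 30 for each unit, where Pb is the price buyers pay.
Supply in terms of Pb becomes Qs = -31 + 4(Pb + 30) = 89 + 4Pb. Setting this equal to demand: 499 - 6Pb = 89 + 4Pb, so Pb = 41.
Sellers receive Ps = 41 + 30 = 71; Q' = 499 − 6·41 = 253.
ΔCS = ½(181 + 253)(53 − 41) = 2604; ΔPS = ½(181 + 253)(71 − 53) = 3906.
Government spending = 30 × 253 = 7590.
DWL = ½ × 30 × (253 − 181) = 1080; fraction = 1080 / 7590 = 36/253.

DWL / government spending = 36/253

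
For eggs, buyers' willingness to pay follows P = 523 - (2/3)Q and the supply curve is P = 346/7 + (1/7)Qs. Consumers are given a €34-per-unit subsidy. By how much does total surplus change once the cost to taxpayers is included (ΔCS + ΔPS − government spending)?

Net change in total surplus = -€714

Pre-subsidy: 523 - (2/3)Q = 346/7 + (1/7)Q gives Q* = 585 and P* = 133.
With the rebate, buyers effectively pay Pb = Ps − 34, where Ps is the price sellers receive.
On the curves, Pb = 523 - (2/3)Q and Ps = 346/7 + (1/7)Q; the wedge Ps − Pb = 34 gives 346/7 + (1/7)Q − (523 - (2/3)Q) = 34, so Q' = 627.
Then Pb = 523 − (2/3)·627 = 105 and Ps = 346/7 + (1/7)·627 = 139.
ΔCS = ½(585 + 627)(133 − 105) = 16968; ΔPS = ½(585 + 627)(139 − 133) = 3636.
Government spending = 34 × 627 = 21318.
Net change = 16968 + 3636 − 21318 = -714. The loss equals the DWL triangle ½·34·42.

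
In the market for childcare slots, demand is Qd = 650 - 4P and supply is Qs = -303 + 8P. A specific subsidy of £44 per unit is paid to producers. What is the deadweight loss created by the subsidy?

Deadweight loss = 7744/3

Pre-subsidy: 650 - 4P = -303 + 8P gives P* = 953/12, Q* = 997/3.
With the subsidy, sellers receive Ps = Pb + 44 for each unit, where Pb is the price buyers pay.
Supply in terms of Pb becomes Qs = -303 + 8(Pb + 44) = 49 + 8Pb. Setting this equal to demand: 650 - 4Pb = 49 + 8Pb, so Pb = 601/12.
Sellers receive Ps = 601/12 + 44 = 1129/12; Q' = 650 − 4·(601/12) = 1349/3.
The subsidy expands output by 1349/3 − 997/3 = 352/3 past the efficient level; on those units the gap between marginal cost and willingness to pay runs from 0 up to 44.
DWL = ½ × 44 × 352/3 = 7744/3.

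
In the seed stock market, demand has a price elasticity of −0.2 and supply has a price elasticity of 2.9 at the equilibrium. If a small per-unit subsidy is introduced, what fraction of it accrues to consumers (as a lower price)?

For a small subsidy around the equilibrium, the benefit split depends on the relative slopes, which at a point are proportional to the elasticities.
Buyer share = εs/(εs + |εd|) = 2.9/(2.9 + 0.2) = 29/31; seller share = |εd|/(εs + |εd|) = 2/31.

Consumer share = 29/31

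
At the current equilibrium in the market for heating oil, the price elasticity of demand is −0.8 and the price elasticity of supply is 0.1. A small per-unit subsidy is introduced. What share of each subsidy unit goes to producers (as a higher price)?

For a small subsidy around the equilibrium, the benefit split depends on the relative slopes, which at a point are proportional to the elasticities.
Buyer share = εs/(εs + |εd|) = 0.1/(0.1 + 0.8) = 1/9; seller share = |εd|/(εs + |εd|) = 8/9.
So producers capture 8/9 of the subsidy.

Producer share = 8/9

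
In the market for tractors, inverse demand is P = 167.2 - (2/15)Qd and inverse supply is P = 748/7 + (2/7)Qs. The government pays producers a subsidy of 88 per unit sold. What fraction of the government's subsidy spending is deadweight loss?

DWL / government spending = 35/118

Pre-subsidy: 167.2 - (2/15)Q = 748/7 + (2/7)Q gives Q* = 144 and P* = 148.
With the subsidy, sellers receive Ps = Pb + 88 for each unit, where Pb is the price buyers pay.
On the curves, Pb = 167.2 - (2/15)Q and Ps = 748/7 + (2/7)Q; the wedge Ps − Pb = 88 gives 748/7 + (2/7)Q − (167.2 - (2/15)Q) = 88, so Q' = 354.
Then Pb = 167.2 − (2/15)·354 = 120 and Ps = 748/7 + (2/7)·354 = 208.
ΔCS = ½(144 + 354)(148 − 120) = 6972; ΔPS = ½(144 + 354)(208 − 148) = 14940.
Government spending = 88 × 354 = 31152.
DWL = ½ × 88 × (354 − 144) = 9240; fraction = 9240 / 31152 = 35/118.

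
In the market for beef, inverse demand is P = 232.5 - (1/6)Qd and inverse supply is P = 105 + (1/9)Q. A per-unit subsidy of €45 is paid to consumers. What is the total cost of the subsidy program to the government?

Government cost = €27945

Pre-subsidy: 232.5 - (1/6)Q = 105 + (1/9)Q gives Q* = 459 and P* = 156.
With the rebate, buyers effectively pay Pb = Ps − 45, where Ps is the price sellers receive.
On the curves, Pb = 232.5 - (1/6)Q and Ps = 105 + (1/9)Q; the wedge Ps − Pb = 45 gives 105 + (1/9)Q − (232.5 - (1/6)Q) = 45, so Q' = 621.
Then Pb = 232.5 − (1/6)·621 = 129 and Ps = 105 + (1/9)·621 = 174.
Government outlay = subsidy × quantity = 45 × 621 = 27945.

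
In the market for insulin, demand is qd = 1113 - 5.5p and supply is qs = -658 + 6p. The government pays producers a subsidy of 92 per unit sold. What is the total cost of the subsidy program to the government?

Pre-subsidy: 1113 - 5.5p = -658 + 6p gives p* = 154, q* = 266.
With the subsidy, sellers receive ps = pb + 92 for each unit, where pb is the price buyers pay.
Supply in terms of pb becomes qs = -658 + 6(pb + 92) = -106 + 6pb. Setting this equal to demand: 1113 - 5.5pb = -106 + 6pb, so pb = 106.
Sellers receive ps = 106 + 92 = 198; q' = 1113 − 5.5·106 = 530.
Government outlay = subsidy × quantity = 92 × 530 = 48760.

Government cost = 48760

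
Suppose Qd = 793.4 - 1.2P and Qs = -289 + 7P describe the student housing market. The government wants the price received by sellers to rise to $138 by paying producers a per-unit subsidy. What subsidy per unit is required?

At a seller price of 138, quantity supplied is -289 + 7·138 = 677.
Buyers absorb 677 only when they pay Pb with 793.4 − 1.2·Pb = 677, i.e. Pb = 97.
s = Ps − Pb = 138 − 97 = 41.

Required subsidy s = $41 per unit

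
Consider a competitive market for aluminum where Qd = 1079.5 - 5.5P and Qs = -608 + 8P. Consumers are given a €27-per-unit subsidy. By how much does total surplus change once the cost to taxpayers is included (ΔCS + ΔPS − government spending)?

Net change in total surplus = -€1188

Pre-subsidy: 1079.5 - 5.5P = -608 + 8P gives P* = 125, Q* = 392.
With the rebate, buyers effectively pay Pb = Ps − 27, where Ps is the price sellers receive.
Demand in terms of Ps becomes Qd = 1079.5 − 5.5(Ps − 27) = 1228 - 5.5Ps. Setting this equal to supply: 1228 - 5.5Ps = -608 + 8Ps, so Ps = 136.
Buyers pay Pb = 136 − 27 = 109; Q' = -608 + 8·136 = 480.
ΔCS = ½(392 + 480)(125 − 109) = 6976; ΔPS = ½(392 + 480)(136 − 125) = 4796.
Government spending = 27 × 480 = 12960.
Net change = 6976 + 4796 − 12960 = -1188. The loss equals the DWL triangle ½·27·88.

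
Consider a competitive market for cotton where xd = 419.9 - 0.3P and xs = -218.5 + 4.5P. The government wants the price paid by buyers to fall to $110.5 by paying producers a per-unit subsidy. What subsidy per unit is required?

At a buyer price of 110.5, quantity demanded is 419.9 − 0.3·110.5 = 386.75.
Sellers supply 386.75 only when they receive Ps with -218.5 + 4.5·Ps = 386.75, i.e. Ps = 134.5.
s = Ps − Pb = 134.5 − 110.5 = 24.

Required subsidy s = $24 per unit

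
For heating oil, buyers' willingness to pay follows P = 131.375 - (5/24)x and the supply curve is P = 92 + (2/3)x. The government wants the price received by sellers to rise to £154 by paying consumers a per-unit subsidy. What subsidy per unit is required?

Required subsidy s = £42 per unit

At a seller price of 154, quantity supplied is -138 + 1.5·154 = 93.
Buyers absorb 93 only when they pay Pb = 131.375 − (5/24)·93 = 112.
s = Ps − Pb = 154 − 112 = 42.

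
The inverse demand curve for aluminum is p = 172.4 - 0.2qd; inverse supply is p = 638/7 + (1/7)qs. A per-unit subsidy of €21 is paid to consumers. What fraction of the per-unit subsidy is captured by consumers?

Pre-subsidy: 172.4 - 0.2q = 638/7 + (1/7)q gives q* = 237 and p* = 125.
With the rebate, buyers effectively pay pb = ps − 21, where ps is the price sellers receive.
On the curves, pb = 172.4 - 0.2q and ps = 638/7 + (1/7)q; the wedge ps − pb = 21 gives 638/7 + (1/7)q − (172.4 - 0.2q) = 21, so q' = 298.25.
Then pb = 172.4 − 0.2·298.25 = 112.75 and ps = 638/7 + (1/7)·298.25 = 133.75.
Buyers' price falls by p* − pb = 125 − 112.75 = 12.25; sellers' price rises by ps − p* = 133.75 − 125 = 8.75.
So consumers capture 12.25/21 = 7/12 of each unit of subsidy.

Consumer share = 7/12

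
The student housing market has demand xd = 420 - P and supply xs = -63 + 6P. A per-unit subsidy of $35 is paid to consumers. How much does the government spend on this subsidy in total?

Government cost = $13335

Pre-subsidy: 420 - P = -63 + 6P gives P* = 69, x* = 351.
With the rebate, buyers effectively pay Pb = Ps − 35, where Ps is the price sellers receive.
Demand in terms of Ps becomes xd = 420 − 1(Ps − 35) = 455 - Ps. Setting this equal to supply: 455 - Ps = -63 + 6Ps, so Ps = 74.
Buyers pay Pb = 74 − 35 = 39; x' = -63 + 6·74 = 381.
Government outlay = subsidy × quantity = 35 × 381 = 13335.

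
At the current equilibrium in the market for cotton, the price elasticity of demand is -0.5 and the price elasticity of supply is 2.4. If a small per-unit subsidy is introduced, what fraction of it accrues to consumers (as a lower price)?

Consumer share = 24/29

For a small subsidy around the equilibrium, the benefit split depends on the relative slopes, which at a point are proportional to the elasticities.
Buyer share = εs/(εs + |εd|) = 2.4/(2.4 + 0.5) = 24/29; seller share = |εd|/(εs + |εd|) = 5/29.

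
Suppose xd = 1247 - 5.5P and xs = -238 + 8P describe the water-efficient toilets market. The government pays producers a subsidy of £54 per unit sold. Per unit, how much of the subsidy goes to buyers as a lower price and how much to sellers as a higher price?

Pre-subsidy: 1247 - 5.5P = -238 + 8P gives P* = 110, x* = 642.
With the subsidy, sellers receive Ps = Pb + 54 for each unit, where Pb is the price buyers pay.
Supply in terms of Pb becomes xs = -238 + 8(Pb + 54) = 194 + 8Pb. Setting this equal to demand: 1247 - 5.5Pb = 194 + 8Pb, so Pb = 78.
Sellers receive Ps = 78 + 54 = 132; x' = 1247 − 5.5·78 = 818.
Buyers' price falls by P* − Pb = 110 − 78 = 32; sellers' price rises by Ps − P* = 132 − 110 = 22.

Buyers gain £32 per unit; sellers gain £22 per unit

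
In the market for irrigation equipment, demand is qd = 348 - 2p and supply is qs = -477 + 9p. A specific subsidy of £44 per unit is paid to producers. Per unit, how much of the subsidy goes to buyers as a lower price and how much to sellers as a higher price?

Pre-subsidy: 348 - 2p = -477 + 9p gives p* = 75, q* = 198.
With the subsidy, sellers receive ps = pb + 44 for each unit, where pb is the price buyers pay.
Supply in terms of pb becomes qs = -477 + 9(pb + 44) = -81 + 9pb. Setting this equal to demand: 348 - 2pb = -81 + 9pb, so pb = 39.
Sellers receive ps = 39 + 44 = 83; q' = 348 − 2·39 = 270.
Buyers' price falls by p* − pb = 75 − 39 = 36; sellers' price rises by ps − p* = 83 − 75 = 8.

Buyers gain £36 per unit; sellers gain £8 per unit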